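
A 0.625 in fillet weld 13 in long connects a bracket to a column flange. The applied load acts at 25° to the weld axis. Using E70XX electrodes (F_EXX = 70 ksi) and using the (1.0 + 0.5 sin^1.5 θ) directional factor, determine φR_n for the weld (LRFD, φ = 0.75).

φR_n ≈ 206 kip

t_e = 0.707 × 0.625 = 0.4419 in; A_we = 0.4419 × 13 = 5.744 in².
Directional factor: 1.0 + 0.5 sin^1.5(25°) = 1.137.
F_nw = 0.6 × 70 × 1.137 = 47.77 ksi.
φR_n = 0.75 × 47.77 × 5.744 = 205.8 kip.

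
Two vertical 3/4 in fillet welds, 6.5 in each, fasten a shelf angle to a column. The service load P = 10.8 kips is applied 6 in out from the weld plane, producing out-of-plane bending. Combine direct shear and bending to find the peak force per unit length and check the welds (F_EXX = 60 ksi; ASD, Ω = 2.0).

f_max ≈ 4.68 kip/in; adequate

L_w = 2 × 6.5 = 13 in; section modulus (unit throat) S = 2 × L²/6 = 14.08 in².
Direct shear f_v = P/L_w = 10.8/13 = 0.8308 kip/in.
Moment M = P × e = 10.8 × 6 = 64.8 kip·in; bending f_b = M/S = 4.601 kip/in.
f_max = √(f_v² + f_b²) = √(0.8308² + 4.601²) = 4.676 kip/in.
r_n/Ω = (1/2.0) × 0.6 × 60 × (0.707 × 0.75) = 9.544 kip/in → adequate.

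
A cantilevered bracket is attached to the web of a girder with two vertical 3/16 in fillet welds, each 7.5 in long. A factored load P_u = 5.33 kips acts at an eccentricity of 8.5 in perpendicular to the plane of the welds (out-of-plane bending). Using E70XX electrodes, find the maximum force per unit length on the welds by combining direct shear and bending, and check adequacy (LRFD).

f_max ≈ 2.44 kip/in; adequate

E70XX → F_EXX = 70 ksi.
L_w = 2 × 7.5 = 15 in; section modulus (unit throat) S = 2 × L²/6 = 18.75 in².
Direct shear f_v = P/L_w = 5.33/15 = 0.3553 kip/in.
Moment M = P × e = 5.33 × 8.5 = 45.305 kip·in; bending f_b = M/S = 2.416 kip/in.
f_max = √(f_v² + f_b²) = √(0.3553² + 2.416²) = 2.442 kip/in.
φr_n = 0.75 × 0.6 × 70 × (0.707 × 0.1875) = 4.176 kip/in → adequate.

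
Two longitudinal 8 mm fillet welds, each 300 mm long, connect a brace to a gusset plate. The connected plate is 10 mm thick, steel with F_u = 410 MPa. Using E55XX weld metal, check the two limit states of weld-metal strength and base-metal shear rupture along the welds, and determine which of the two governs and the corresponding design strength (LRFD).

φR_n ≈ 840 kN (weld metal governs)

E55XX → F_EXX = 550 MPa.
t_e = 0.707 × 8 = 5.656 mm; L = 600 mm.
Weld metal: φR_n = 0.75 × 0.6 × 550 × 5.656 × 600 × 10⁻³ = 839.9 kN.
Base metal (shear rupture): φR_n = 0.75 × 0.6 × 410 × 10 × 600 × 10⁻³ = 1107 kN.
Governing: weld metal.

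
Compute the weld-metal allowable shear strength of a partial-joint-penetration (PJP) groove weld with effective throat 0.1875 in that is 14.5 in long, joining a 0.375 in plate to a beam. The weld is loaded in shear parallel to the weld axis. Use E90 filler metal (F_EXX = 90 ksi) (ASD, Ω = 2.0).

Effective throat (given) t_e = 0.1875 in.
A_we = 0.1875 × 14.5 = 2.719 in².
F_nw = 0.6 F_EXX = 54 ksi.
R_n/Ω = (54 × 2.719) / 2.0 = 73.41 kip.

R_n/Ω ≈ 73.4 kip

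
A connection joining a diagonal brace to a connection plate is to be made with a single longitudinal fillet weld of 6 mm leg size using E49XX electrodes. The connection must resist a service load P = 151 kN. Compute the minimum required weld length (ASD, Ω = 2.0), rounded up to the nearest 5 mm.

L = 245 mm

E49XX → F_EXX = 490 MPa.
Throat t_e = 0.707 × 6 = 4.242 mm.
r_n/Ω = (0.6 × 490 × 4.242) / 2.0 = 623.6 N/mm = 0.6236 kN/mm.
L_req = P / (r_n/Ω) = 151 / 0.6236 = 242.2 mm total.
Round up → use L = 245 mm.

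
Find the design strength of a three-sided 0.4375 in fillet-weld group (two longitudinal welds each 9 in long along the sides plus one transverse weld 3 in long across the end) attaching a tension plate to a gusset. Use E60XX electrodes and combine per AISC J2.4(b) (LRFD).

E60XX → F_EXX = 60 ksi.
t_e = 0.707 × 0.4375 = 0.3093 in.
R_nwl = 0.6 × 60 × 0.3093 × 18 = 200.4 kip (longitudinal, 2 welds).
R_nwt = 0.6 × 60 × 0.3093 × 3 = 33.41 kip (transverse, base value).
(i) R_nwl + R_nwt = 233.8 kip; (ii) 0.85 R_nwl + 1.5 R_nwt = 220.5 kip.
R_n = max = 233.8 kip [governs: (i)]; φR_n = 175.4 kip.

φR_n ≈ 175 kip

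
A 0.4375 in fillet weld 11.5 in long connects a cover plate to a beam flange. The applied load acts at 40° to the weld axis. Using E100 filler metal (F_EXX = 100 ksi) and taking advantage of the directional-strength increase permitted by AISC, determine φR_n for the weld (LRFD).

φR_n ≈ 201 kip

t_e = 0.707 × 0.4375 = 0.3093 in; A_we = 0.3093 × 11.5 = 3.557 in².
Directional factor: 1.0 + 0.5 sin^1.5(40°) = 1.258.
F_nw = 0.6 × 100 × 1.258 = 75.46 ksi.
φR_n = 0.75 × 75.46 × 3.557 = 201.3 kip.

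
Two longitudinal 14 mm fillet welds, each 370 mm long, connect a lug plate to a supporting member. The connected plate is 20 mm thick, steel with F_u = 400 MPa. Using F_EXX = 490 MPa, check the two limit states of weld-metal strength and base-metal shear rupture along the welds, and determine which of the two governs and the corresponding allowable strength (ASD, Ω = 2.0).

t_e = 0.707 × 14 = 9.898 mm; L = 740 mm.
Weld metal: R_n/Ω = (1/2.0) × 0.6 × 490 × 9.898 × 740 × 10⁻³ = 1077 kN.
Base metal (shear rupture): R_n/Ω = (1/2.0) × 0.6 × 400 × 20 × 740 × 10⁻³ = 1776 kN.
Governing: weld metal.

R_n/Ω ≈ 1080 kN (weld metal governs)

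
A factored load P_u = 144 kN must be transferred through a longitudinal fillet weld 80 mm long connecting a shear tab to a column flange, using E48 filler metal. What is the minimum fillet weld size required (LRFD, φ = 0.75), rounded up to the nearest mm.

w = 12 mm

E48XX → F_EXX = 480 MPa.
Total weld length L = 80 mm.
Required throat t_e = P_u / (φ × 0.6 F_EXX × L) = 144 / (0.75 × 0.6 × 480 × 80 × 10⁻³) = 8.333 mm.
Required leg w = t_e / 0.707 = 11.79 mm → use 12 mm.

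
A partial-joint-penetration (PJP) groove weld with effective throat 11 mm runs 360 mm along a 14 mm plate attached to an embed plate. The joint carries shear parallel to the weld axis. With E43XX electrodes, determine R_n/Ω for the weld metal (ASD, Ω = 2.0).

E43XX → F_EXX = 430 MPa.
Effective throat (given) t_e = 11 mm.
A_we = 11 × 360 = 3960 mm².
F_nw = 0.6 F_EXX = 258 MPa.
R_n/Ω = (258 × 3960) / 2.0 × 10⁻³ = 510.8 kN.

R_n/Ω ≈ 511 kN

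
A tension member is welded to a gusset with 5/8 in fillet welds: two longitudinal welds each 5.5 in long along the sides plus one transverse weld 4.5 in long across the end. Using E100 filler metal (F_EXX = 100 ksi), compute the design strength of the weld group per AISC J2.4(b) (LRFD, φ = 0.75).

t_e = 0.707 × 0.625 = 0.4419 in.
R_nwl = 0.6 × 100 × 0.4419 × 11 = 291.6 kips (longitudinal, 2 welds).
R_nwt = 0.6 × 100 × 0.4419 × 4.5 = 119.3 kips (transverse, base value).
(i) R_nwl + R_nwt = 410.9 kips; (ii) 0.85 R_nwl + 1.5 R_nwt = 426.9 kips.
R_n = max = 426.9 kips [governs: (ii)]; φR_n = 320.1 kips.

φR_n ≈ 320 kips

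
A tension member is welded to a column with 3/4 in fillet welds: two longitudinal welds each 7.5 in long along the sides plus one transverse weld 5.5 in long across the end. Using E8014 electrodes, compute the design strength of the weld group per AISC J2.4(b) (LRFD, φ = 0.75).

E80XX → F_EXX = 80 ksi.
t_e = 0.707 × 0.75 = 0.5302 in.
R_nwl = 0.6 × 80 × 0.5302 × 15 = 381.8 kips (longitudinal, 2 welds).
R_nwt = 0.6 × 80 × 0.5302 × 5.5 = 140 kips (transverse, base value).
(i) R_nwl + R_nwt = 521.8 kips; (ii) 0.85 R_nwl + 1.5 R_nwt = 534.5 kips.
R_n = max = 534.5 kips [governs: (ii)]; φR_n = 400.9 kips.

φR_n ≈ 401 kips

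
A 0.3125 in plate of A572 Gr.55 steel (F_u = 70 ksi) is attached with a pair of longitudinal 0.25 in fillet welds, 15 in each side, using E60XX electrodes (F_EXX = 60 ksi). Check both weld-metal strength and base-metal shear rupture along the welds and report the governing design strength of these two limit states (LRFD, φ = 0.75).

t_e = 0.707 × 0.25 = 0.1767 in; L = 30 in.
Weld metal: φR_n = 0.75 × 0.6 × 60 × 0.1767 × 30 = 143.2 kip.
Base metal (shear rupture): φR_n = 0.75 × 0.6 × 70 × 0.3125 × 30 = 295.3 kip.
Governing: weld metal.

φR_n ≈ 143 kip (weld metal governs)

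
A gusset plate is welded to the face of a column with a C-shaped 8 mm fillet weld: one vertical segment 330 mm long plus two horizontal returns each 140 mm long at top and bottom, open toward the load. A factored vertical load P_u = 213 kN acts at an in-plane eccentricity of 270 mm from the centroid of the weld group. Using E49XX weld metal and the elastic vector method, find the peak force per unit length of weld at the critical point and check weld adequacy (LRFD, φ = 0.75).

f_max ≈ 1190 N/mm; adequate

E49XX → F_EXX = 490 MPa.
Total weld length L_w = 610 mm. Treat welds as unit-width lines.
Centroid: x̄ = 2×140×70 / 610 = 32.13 mm from the vertical weld.
Polar moment about centroid: J = I_x + I_y = [330³/12 + 2×140×165²] + [330×32.13² + 2(140³/12 + 140×37.87²)] = 11820000 mm³.
Direct shear f_v = P/L_w = 213×10³ / 610 = 349.2 N/mm (vertical).
Torsion M = P·e = 213×10³ × 270 = 57510000 N·mm.
Critical point at (x, y) = (107.9, 165) from centroid. f_tx = M·y/J = 803 N/mm; f_ty = M·x/J = 525 N/mm.
Resultant f_max = √[f_tx² + (f_v + f_ty)²] = √[803² + (349.2 + 525)²] = 1187 N/mm.
Capacity per unit length: φr_n = 0.75 × 0.6 × 490 × (0.707 × 8) = 1247 N/mm.
1187 ≤ 1247 → adequate.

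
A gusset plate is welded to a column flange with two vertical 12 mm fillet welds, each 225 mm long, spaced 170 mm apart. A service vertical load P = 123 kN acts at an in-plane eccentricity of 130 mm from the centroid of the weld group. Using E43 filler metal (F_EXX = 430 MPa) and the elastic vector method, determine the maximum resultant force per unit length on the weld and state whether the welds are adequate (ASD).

Total weld length L_w = 450 mm. Treat welds as unit-width lines.
Polar moment about centroid: J = 2[d³/12 + d(b/2)²] = 2[225³/12 + 225×85²] = 5150000 mm³.
Direct shear f_v = P/L_w = 123×10³ / 450 = 273.3 N/mm (vertical).
Torsion M = P·e = 123×10³ × 130 = 15990000 N·mm.
Critical point at (x, y) = (85, 112.5) from centroid. f_tx = M·y/J = 349.3 N/mm; f_ty = M·x/J = 263.9 N/mm.
Resultant f_max = √[f_tx² + (f_v + f_ty)²] = √[349.3² + (273.3 + 263.9)²] = 640.8 N/mm.
Capacity per unit length: r_n/Ω = (1/2.0) × 0.6 × 430 × (0.707 × 12) = 1094 N/mm.
640.8 ≤ 1094 → adequate.

f_max ≈ 641 N/mm; adequate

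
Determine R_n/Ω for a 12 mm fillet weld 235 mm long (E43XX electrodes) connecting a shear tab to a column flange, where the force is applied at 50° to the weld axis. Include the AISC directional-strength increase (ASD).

E43XX → F_EXX = 430 MPa.
t_e = 0.707 × 12 = 8.484 mm; A_we = 8.484 × 235 = 1994 mm².
Directional factor: 1.0 + 0.5 sin^1.5(50°) = 1.335.
F_nw = 0.6 × 430 × 1.335 = 344.5 MPa.
R_n/Ω = (344.5 × 1994) / 2.0 × 10⁻³ = 343.4 kN.

R_n/Ω ≈ 343 kN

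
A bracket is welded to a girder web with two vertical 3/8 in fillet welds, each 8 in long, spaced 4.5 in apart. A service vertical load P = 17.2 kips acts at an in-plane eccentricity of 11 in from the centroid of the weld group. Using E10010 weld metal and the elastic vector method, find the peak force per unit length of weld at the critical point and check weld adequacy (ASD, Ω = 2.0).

E100XX → F_EXX = 100 ksi.
Total weld length L_w = 16 in. Treat welds as unit-width lines.
Polar moment about centroid: J = 2[d³/12 + d(b/2)²] = 2[8³/12 + 8×2.25²] = 166.3 in³.
Direct shear f_v = P/L_w = 17.2 / 16 = 1.075 kip/in (vertical).
Torsion M = P·e = 17.2 × 11 = 189.2 kip·in.
Critical point at (x, y) = (2.25, 4) from centroid. f_tx = M·y/J = 4.55 kip/in; f_ty = M·x/J = 2.559 kip/in.
Resultant f_max = √[f_tx² + (f_v + f_ty)²] = √[4.55² + (1.075 + 2.559)²] = 5.823 kip/in.
Capacity per unit length: r_n/Ω = (1/2.0) × 0.6 × 100 × (0.707 × 0.375) = 7.954 kip/in.
5.823 ≤ 7.954 → adequate.

f_max ≈ 5.82 kip/in; adequate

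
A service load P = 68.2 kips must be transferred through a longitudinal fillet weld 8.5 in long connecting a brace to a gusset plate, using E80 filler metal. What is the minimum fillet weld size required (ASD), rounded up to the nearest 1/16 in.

E80XX → F_EXX = 80 ksi.
Total weld length L = 8.5 in.
Required throat t_e = P × Ω / (0.6 F_EXX × L) = 68.2 × 2.0 / (0.6 × 80 × 8.5) = 0.3343 in.
Required leg w = t_e / 0.707 = 0.4729 in → use 1/2 in.

w = 1/2 in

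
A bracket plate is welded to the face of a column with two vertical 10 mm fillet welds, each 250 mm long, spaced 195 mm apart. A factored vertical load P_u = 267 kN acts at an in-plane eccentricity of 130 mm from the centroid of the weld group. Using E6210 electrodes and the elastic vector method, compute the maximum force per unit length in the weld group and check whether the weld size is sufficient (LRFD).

f_max ≈ 1160 N/mm; adequate

E62XX → F_EXX = 620 MPa.
Total weld length L_w = 500 mm. Treat welds as unit-width lines.
Polar moment about centroid: J = 2[d³/12 + d(b/2)²] = 2[250³/12 + 250×97.5²] = 7357000 mm³.
Direct shear f_v = P/L_w = 267×10³ / 500 = 534 N/mm (vertical).
Torsion M = P·e = 267×10³ × 130 = 34710000 N·mm.
Critical point at (x, y) = (97.5, 125) from centroid. f_tx = M·y/J = 589.7 N/mm; f_ty = M·x/J = 460 N/mm.
Resultant f_max = √[f_tx² + (f_v + f_ty)²] = √[589.7² + (534 + 460)²] = 1156 N/mm.
Capacity per unit length: φr_n = 0.75 × 0.6 × 620 × (0.707 × 10) = 1973 N/mm.
1156 ≤ 1973 → adequate.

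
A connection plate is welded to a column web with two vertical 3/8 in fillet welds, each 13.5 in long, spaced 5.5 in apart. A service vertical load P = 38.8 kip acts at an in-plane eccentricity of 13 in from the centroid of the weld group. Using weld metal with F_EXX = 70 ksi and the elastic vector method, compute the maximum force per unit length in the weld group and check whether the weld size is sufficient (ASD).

f_max ≈ 6.66 kip/in; NOT adequate

Total weld length L_w = 27 in. Treat welds as unit-width lines.
Polar moment about centroid: J = 2[d³/12 + d(b/2)²] = 2[13.5³/12 + 13.5×2.75²] = 614.2 in³.
Direct shear f_v = P/L_w = 38.8 / 27 = 1.437 kip/in (vertical).
Torsion M = P·e = 38.8 × 13 = 504.4 kip·in.
Critical point at (x, y) = (2.75, 6.75) from centroid. f_tx = M·y/J = 5.543 kip/in; f_ty = M·x/J = 2.258 kip/in.
Resultant f_max = √[f_tx² + (f_v + f_ty)²] = √[5.543² + (1.437 + 2.258)²] = 6.662 kip/in.
Capacity per unit length: r_n/Ω = (1/2.0) × 0.6 × 70 × (0.707 × 0.375) = 5.568 kip/in.
6.662 > 5.568 → NOT adequate.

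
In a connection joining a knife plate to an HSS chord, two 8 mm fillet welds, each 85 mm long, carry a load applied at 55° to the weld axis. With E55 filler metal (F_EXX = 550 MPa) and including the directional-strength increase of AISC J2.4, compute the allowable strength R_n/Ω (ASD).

R_n/Ω ≈ 217 kN

t_e = 0.707 × 8 = 5.656 mm; A_we = 5.656 × 170 = 961.5 mm².
Directional factor: 1.0 + 0.5 sin^1.5(55°) = 1.371.
F_nw = 0.6 × 550 × 1.371 = 452.3 MPa.
R_n/Ω = (452.3 × 961.5) / 2.0 × 10⁻³ = 217.5 kN.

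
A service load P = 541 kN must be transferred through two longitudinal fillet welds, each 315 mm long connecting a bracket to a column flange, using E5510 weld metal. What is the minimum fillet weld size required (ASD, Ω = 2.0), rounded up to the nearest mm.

E55XX → F_EXX = 550 MPa.
Total weld length L = 630 mm.
Required throat t_e = P × Ω / (0.6 F_EXX × L) = 541 × 2.0 / (0.6 × 550 × 630 × 10⁻³) = 5.204 mm.
Required leg w = t_e / 0.707 = 7.361 mm → use 8 mm.

w = 8 mm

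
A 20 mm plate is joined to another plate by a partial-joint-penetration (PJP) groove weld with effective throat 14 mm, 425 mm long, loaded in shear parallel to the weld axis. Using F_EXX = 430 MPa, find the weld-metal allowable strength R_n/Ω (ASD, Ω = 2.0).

R_n/Ω ≈ 768 kN

Effective throat (given) t_e = 14 mm.
A_we = 14 × 425 = 5950 mm².
F_nw = 0.6 F_EXX = 258 MPa.
R_n/Ω = (258 × 5950) / 2.0 × 10⁻³ = 767.6 kN.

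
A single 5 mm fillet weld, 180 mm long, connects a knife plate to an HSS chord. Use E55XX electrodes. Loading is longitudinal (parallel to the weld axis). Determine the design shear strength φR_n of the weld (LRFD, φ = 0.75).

φR_n ≈ 157 kN

E55XX → F_EXX = 550 MPa.
Effective throat t_e = 0.707 × 5 = 3.535 mm.
Total length L = 180 mm; A_we = 3.535 × 180 = 636.3 mm².
F_nw = 0.6 F_EXX = 0.6 × 550 = 330 MPa.
φR_n = 0.75 × 330 × 636.3 × 10⁻³ = 157.5 kN.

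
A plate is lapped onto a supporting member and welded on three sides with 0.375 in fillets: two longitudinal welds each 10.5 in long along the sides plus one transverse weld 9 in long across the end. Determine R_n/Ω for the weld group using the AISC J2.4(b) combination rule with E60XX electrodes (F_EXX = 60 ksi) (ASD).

R_n/Ω ≈ 150 kip

t_e = 0.707 × 0.375 = 0.2651 in.
R_nwl = 0.6 × 60 × 0.2651 × 21 = 200.4 kip (longitudinal, 2 welds).
R_nwt = 0.6 × 60 × 0.2651 × 9 = 85.9 kip (transverse, base value).
(i) R_nwl + R_nwt = 286.3 kip; (ii) 0.85 R_nwl + 1.5 R_nwt = 299.2 kip.
R_n = max = 299.2 kip [governs: (ii)]; R_n/Ω = 149.6 kip.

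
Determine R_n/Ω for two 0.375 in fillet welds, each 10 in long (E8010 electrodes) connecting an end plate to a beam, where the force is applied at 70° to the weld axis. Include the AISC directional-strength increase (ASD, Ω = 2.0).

R_n/Ω ≈ 185 kip

E80XX → F_EXX = 80 ksi.
t_e = 0.707 × 0.375 = 0.2651 in; A_we = 0.2651 × 20 = 5.303 in².
Directional factor: 1.0 + 0.5 sin^1.5(70°) = 1.455.
F_nw = 0.6 × 80 × 1.455 = 69.86 ksi.
R_n/Ω = (69.86 × 5.303) / 2.0 = 185.2 kip.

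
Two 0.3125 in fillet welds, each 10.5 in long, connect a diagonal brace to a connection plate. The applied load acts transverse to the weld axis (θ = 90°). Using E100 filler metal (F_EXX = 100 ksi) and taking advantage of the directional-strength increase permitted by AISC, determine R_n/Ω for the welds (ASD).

R_n/Ω ≈ 209 kips

t_e = 0.707 × 0.3125 = 0.2209 in; A_we = 0.2209 × 21 = 4.64 in².
Directional factor: 1.0 + 0.5 sin^1.5(90°) = 1.5.
F_nw = 0.6 × 100 × 1.5 = 90 ksi.
R_n/Ω = (90 × 4.64) / 2.0 = 208.8 kips.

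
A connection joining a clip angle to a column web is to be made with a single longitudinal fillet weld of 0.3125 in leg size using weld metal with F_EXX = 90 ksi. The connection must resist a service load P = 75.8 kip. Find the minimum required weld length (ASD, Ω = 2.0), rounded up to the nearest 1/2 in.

L = 13 in

Throat t_e = 0.707 × 0.3125 = 0.2209 in.
r_n/Ω = (0.6 × 90 × 0.2209) / 2.0 = 5.965 kip/in.
L_req = P / (r_n/Ω) = 75.8 / 5.965 = 12.71 in total.
Round up → use L = 13 in.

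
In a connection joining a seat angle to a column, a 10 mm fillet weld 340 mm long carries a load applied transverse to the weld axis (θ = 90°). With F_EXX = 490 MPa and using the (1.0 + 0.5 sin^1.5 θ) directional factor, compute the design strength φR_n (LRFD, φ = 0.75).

φR_n ≈ 795 kN

t_e = 0.707 × 10 = 7.07 mm; A_we = 7.07 × 340 = 2404 mm².
Directional factor: 1.0 + 0.5 sin^1.5(90°) = 1.5.
F_nw = 0.6 × 490 × 1.5 = 441 MPa.
φR_n = 0.75 × 441 × 2404 × 10⁻³ = 795.1 kN.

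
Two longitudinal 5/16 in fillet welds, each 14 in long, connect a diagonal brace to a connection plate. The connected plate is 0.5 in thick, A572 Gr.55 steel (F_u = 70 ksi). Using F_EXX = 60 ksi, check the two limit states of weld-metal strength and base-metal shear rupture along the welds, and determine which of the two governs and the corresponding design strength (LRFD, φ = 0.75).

φR_n ≈ 167 kip (weld metal governs)

t_e = 0.707 × 0.3125 = 0.2209 in; L = 28 in.
Weld metal: φR_n = 0.75 × 0.6 × 60 × 0.2209 × 28 = 167 kip.
Base metal (shear rupture): φR_n = 0.75 × 0.6 × 70 × 0.5 × 28 = 441 kip.
Governing: weld metal.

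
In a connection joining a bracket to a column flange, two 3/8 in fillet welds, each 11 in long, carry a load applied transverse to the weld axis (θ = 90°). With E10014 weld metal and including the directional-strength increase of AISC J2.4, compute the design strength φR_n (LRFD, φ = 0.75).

E100XX → F_EXX = 100 ksi.
t_e = 0.707 × 0.375 = 0.2651 in; A_we = 0.2651 × 22 = 5.833 in².
Directional factor: 1.0 + 0.5 sin^1.5(90°) = 1.5.
F_nw = 0.6 × 100 × 1.5 = 90 ksi.
φR_n = 0.75 × 90 × 5.833 = 393.7 kips.

φR_n ≈ 394 kips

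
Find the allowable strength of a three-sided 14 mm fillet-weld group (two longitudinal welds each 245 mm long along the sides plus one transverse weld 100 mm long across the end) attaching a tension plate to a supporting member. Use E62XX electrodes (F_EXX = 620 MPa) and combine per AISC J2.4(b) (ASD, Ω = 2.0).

t_e = 0.707 × 14 = 9.898 mm.
R_nwl = 0.6 × 620 × 9.898 × 490 × 10⁻³ = 1804 kN (longitudinal, 2 welds).
R_nwt = 0.6 × 620 × 9.898 × 100 × 10⁻³ = 368.2 kN (transverse, base value).
(i) R_nwl + R_nwt = 2172 kN; (ii) 0.85 R_nwl + 1.5 R_nwt = 2086 kN.
R_n = max = 2172 kN [governs: (i)]; R_n/Ω = 1086 kN.

R_n/Ω ≈ 1090 kN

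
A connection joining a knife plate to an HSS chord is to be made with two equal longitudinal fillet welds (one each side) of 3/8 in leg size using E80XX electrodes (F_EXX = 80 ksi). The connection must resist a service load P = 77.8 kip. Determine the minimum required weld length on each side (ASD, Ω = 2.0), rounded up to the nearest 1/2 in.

L = 6.5 in on each side

Throat t_e = 0.707 × 0.375 = 0.2651 in.
r_n/Ω = (0.6 × 80 × 0.2651) / 2.0 = 6.363 kip/in.
L_req = P / (r_n/Ω) = 77.8 / 6.363 = 12.23 in total.
Per side: 12.23 / 2 = 6.113 in.
Round up → use L = 6.5 in on each side.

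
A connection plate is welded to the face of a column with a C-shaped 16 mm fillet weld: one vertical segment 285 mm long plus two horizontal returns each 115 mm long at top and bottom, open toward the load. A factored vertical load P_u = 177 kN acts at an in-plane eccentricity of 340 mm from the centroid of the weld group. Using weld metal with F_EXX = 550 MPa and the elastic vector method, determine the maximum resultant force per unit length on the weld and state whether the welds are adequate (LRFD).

f_max ≈ 1600 N/mm; adequate

Total weld length L_w = 515 mm. Treat welds as unit-width lines.
Centroid: x̄ = 2×115×57.5 / 515 = 25.68 mm from the vertical weld.
Polar moment about centroid: J = I_x + I_y = [285³/12 + 2×115×142.5²] + [285×25.68² + 2(115³/12 + 115×31.82²)] = 7274000 mm³.
Direct shear f_v = P/L_w = 177×10³ / 515 = 343.7 N/mm (vertical).
Torsion M = P·e = 177×10³ × 340 = 60180000 N·mm.
Critical point at (x, y) = (89.32, 142.5) from centroid. f_tx = M·y/J = 1179 N/mm; f_ty = M·x/J = 739 N/mm.
Resultant f_max = √[f_tx² + (f_v + f_ty)²] = √[1179² + (343.7 + 739)²] = 1601 N/mm.
Capacity per unit length: φr_n = 0.75 × 0.6 × 550 × (0.707 × 16) = 2800 N/mm.
1601 ≤ 2800 → adequate.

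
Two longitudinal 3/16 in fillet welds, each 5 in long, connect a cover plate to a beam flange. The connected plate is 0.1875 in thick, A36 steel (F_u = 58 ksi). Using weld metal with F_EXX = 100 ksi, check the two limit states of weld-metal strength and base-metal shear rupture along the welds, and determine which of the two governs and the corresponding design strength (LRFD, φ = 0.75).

t_e = 0.707 × 0.1875 = 0.1326 in; L = 10 in.
Weld metal: φR_n = 0.75 × 0.6 × 100 × 0.1326 × 10 = 59.65 kip.
Base metal (shear rupture): φR_n = 0.75 × 0.6 × 58 × 0.1875 × 10 = 48.94 kip.
Governing: base-metal shear rupture.

φR_n ≈ 48.9 kip (base-metal shear rupture governs)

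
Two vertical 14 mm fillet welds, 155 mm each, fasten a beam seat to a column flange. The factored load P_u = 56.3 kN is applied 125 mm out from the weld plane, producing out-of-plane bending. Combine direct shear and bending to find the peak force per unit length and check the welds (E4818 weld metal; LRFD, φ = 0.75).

f_max ≈ 897 N/mm; adequate

E48XX → F_EXX = 480 MPa.
L_w = 2 × 155 = 310 mm; section modulus (unit throat) S = 2 × L²/6 = 8008 mm².
Direct shear f_v = P/L_w = 56.3×10³/310 = 181.6 N/mm.
Moment M = P × e = 56.3×10³ × 125 = 7037500 N·mm; bending f_b = M/S = 878.8 N/mm.
f_max = √(f_v² + f_b²) = √(181.6² + 878.8²) = 897.3 N/mm.
φr_n = 0.75 × 0.6 × 480 × (0.707 × 14) = 2138 N/mm → adequate.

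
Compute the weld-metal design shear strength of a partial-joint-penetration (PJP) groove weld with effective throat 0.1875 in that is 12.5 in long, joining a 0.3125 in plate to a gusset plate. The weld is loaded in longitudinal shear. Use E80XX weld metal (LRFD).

φR_n ≈ 84.4 kip

E80XX → F_EXX = 80 ksi.
Effective throat (given) t_e = 0.1875 in.
A_we = 0.1875 × 12.5 = 2.344 in².
F_nw = 0.6 F_EXX = 48 ksi.
φR_n = 0.75 × 48 × 2.344 = 84.38 kip.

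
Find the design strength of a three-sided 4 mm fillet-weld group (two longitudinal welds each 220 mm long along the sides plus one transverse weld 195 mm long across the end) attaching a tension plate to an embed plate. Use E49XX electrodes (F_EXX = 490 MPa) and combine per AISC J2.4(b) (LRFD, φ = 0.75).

φR_n ≈ 416 kN

t_e = 0.707 × 4 = 2.828 mm.
R_nwl = 0.6 × 490 × 2.828 × 440 × 10⁻³ = 365.8 kN (longitudinal, 2 welds).
R_nwt = 0.6 × 490 × 2.828 × 195 × 10⁻³ = 162.1 kN (transverse, base value).
(i) R_nwl + R_nwt = 528 kN; (ii) 0.85 R_nwl + 1.5 R_nwt = 554.1 kN.
R_n = max = 554.1 kN [governs: (ii)]; φR_n = 415.6 kN.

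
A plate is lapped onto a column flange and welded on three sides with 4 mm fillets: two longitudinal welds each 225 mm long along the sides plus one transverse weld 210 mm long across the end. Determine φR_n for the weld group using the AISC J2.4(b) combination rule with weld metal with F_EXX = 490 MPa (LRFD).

t_e = 0.707 × 4 = 2.828 mm.
R_nwl = 0.6 × 490 × 2.828 × 450 × 10⁻³ = 374.1 kN (longitudinal, 2 welds).
R_nwt = 0.6 × 490 × 2.828 × 210 × 10⁻³ = 174.6 kN (transverse, base value).
(i) R_nwl + R_nwt = 548.7 kN; (ii) 0.85 R_nwl + 1.5 R_nwt = 579.9 kN.
R_n = max = 579.9 kN [governs: (ii)]; φR_n = 434.9 kN.

φR_n ≈ 435 kN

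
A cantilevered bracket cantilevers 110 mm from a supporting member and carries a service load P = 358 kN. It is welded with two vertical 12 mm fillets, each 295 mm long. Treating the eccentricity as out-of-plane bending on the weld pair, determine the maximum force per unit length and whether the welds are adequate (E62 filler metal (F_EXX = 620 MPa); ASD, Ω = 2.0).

L_w = 2 × 295 = 590 mm; section modulus (unit throat) S = 2 × L²/6 = 29010 mm².
Direct shear f_v = P/L_w = 358×10³/590 = 606.8 N/mm.
Moment M = P × e = 358×10³ × 110 = 39380000 N·mm; bending f_b = M/S = 1358 N/mm.
f_max = √(f_v² + f_b²) = √(606.8² + 1358²) = 1487 N/mm.
r_n/Ω = (1/2.0) × 0.6 × 620 × (0.707 × 12) = 1578 N/mm → adequate.

f_max ≈ 1490 N/mm; adequate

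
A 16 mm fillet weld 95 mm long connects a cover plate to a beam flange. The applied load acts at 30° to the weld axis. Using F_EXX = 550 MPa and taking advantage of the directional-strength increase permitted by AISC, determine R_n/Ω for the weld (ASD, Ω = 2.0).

R_n/Ω ≈ 209 kN

t_e = 0.707 × 16 = 11.31 mm; A_we = 11.31 × 95 = 1075 mm².
Directional factor: 1.0 + 0.5 sin^1.5(30°) = 1.177.
F_nw = 0.6 × 550 × 1.177 = 388.3 MPa.
R_n/Ω = (388.3 × 1075) / 2.0 × 10⁻³ = 208.7 kN.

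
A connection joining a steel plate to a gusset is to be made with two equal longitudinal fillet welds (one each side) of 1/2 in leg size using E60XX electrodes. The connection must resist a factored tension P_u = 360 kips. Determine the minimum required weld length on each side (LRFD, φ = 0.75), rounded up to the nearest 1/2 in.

L = 19 in on each side

E60XX → F_EXX = 60 ksi.
Throat t_e = 0.707 × 0.5 = 0.3535 in.
φr_n = 0.75 × 0.6 × 60 × 0.3535 = 9.544 kips/in.
L_req = P_u / φr_n = 360 / 9.544 = 37.72 in total.
Per side: 37.72 / 2 = 18.86 in.
Round up → use L = 19 in on each side.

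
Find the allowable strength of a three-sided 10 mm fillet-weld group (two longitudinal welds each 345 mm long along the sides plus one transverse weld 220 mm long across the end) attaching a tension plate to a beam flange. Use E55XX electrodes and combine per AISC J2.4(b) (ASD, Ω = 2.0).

E55XX → F_EXX = 550 MPa.
t_e = 0.707 × 10 = 7.07 mm.
R_nwl = 0.6 × 550 × 7.07 × 690 × 10⁻³ = 1610 kN (longitudinal, 2 welds).
R_nwt = 0.6 × 550 × 7.07 × 220 × 10⁻³ = 513.3 kN (transverse, base value).
(i) R_nwl + R_nwt = 2123 kN; (ii) 0.85 R_nwl + 1.5 R_nwt = 2138 kN.
R_n = max = 2138 kN [governs: (ii)]; R_n/Ω = 1069 kN.

R_n/Ω ≈ 1070 kN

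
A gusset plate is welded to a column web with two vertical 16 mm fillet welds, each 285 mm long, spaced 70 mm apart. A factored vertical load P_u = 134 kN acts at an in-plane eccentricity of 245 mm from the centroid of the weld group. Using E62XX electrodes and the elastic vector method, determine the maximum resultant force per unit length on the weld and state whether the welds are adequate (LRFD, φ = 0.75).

E62XX → F_EXX = 620 MPa.
Total weld length L_w = 570 mm. Treat welds as unit-width lines.
Polar moment about centroid: J = 2[d³/12 + d(b/2)²] = 2[285³/12 + 285×35²] = 4556000 mm³.
Direct shear f_v = P/L_w = 134×10³ / 570 = 235.1 N/mm (vertical).
Torsion M = P·e = 134×10³ × 245 = 32830000 N·mm.
Critical point at (x, y) = (35, 142.5) from centroid. f_tx = M·y/J = 1027 N/mm; f_ty = M·x/J = 252.2 N/mm.
Resultant f_max = √[f_tx² + (f_v + f_ty)²] = √[1027² + (235.1 + 252.2)²] = 1136 N/mm.
Capacity per unit length: φr_n = 0.75 × 0.6 × 620 × (0.707 × 16) = 3156 N/mm.
1136 ≤ 3156 → adequate.

f_max ≈ 1140 N/mm; adequate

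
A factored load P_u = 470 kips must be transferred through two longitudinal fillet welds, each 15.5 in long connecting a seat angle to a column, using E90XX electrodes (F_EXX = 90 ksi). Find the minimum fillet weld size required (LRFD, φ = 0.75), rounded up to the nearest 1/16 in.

Total weld length L = 31 in.
Required throat t_e = P_u / (φ × 0.6 F_EXX × L) = 470 / (0.75 × 0.6 × 90 × 31) = 0.3744 in.
Required leg w = t_e / 0.707 = 0.5295 in → use 9/16 in.

w = 9/16 in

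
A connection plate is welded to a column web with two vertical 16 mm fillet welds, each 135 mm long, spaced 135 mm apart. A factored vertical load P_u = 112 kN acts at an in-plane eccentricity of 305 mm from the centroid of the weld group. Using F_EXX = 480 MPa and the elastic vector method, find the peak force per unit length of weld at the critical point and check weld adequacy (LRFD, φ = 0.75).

f_max ≈ 2300 N/mm; adequate

Total weld length L_w = 270 mm. Treat welds as unit-width lines.
Polar moment about centroid: J = 2[d³/12 + d(b/2)²] = 2[135³/12 + 135×67.5²] = 1640000 mm³.
Direct shear f_v = P/L_w = 112×10³ / 270 = 414.8 N/mm (vertical).
Torsion M = P·e = 112×10³ × 305 = 34160000 N·mm.
Critical point at (x, y) = (67.5, 67.5) from centroid. f_tx = M·y/J = 1406 N/mm; f_ty = M·x/J = 1406 N/mm.
Resultant f_max = √[f_tx² + (f_v + f_ty)²] = √[1406² + (414.8 + 1406)²] = 2300 N/mm.
Capacity per unit length: φr_n = 0.75 × 0.6 × 480 × (0.707 × 16) = 2443 N/mm.
2300 ≤ 2443 → adequate.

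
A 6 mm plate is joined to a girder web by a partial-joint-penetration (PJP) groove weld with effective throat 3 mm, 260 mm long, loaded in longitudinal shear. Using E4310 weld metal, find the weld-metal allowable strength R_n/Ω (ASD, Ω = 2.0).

R_n/Ω ≈ 101 kN

E43XX → F_EXX = 430 MPa.
Effective throat (given) t_e = 3 mm.
A_we = 3 × 260 = 780 mm².
F_nw = 0.6 F_EXX = 258 MPa.
R_n/Ω = (258 × 780) / 2.0 × 10⁻³ = 100.6 kN.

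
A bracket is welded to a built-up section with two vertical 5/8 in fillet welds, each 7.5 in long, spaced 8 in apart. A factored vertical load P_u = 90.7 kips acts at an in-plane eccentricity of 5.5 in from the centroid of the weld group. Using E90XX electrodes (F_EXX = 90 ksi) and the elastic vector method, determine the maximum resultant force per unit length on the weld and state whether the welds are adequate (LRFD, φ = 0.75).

Total weld length L_w = 15 in. Treat welds as unit-width lines.
Polar moment about centroid: J = 2[d³/12 + d(b/2)²] = 2[7.5³/12 + 7.5×4²] = 310.3 in³.
Direct shear f_v = P/L_w = 90.7 / 15 = 6.047 kip/in (vertical).
Torsion M = P·e = 90.7 × 5.5 = 498.85 kip·in.
Critical point at (x, y) = (4, 3.75) from centroid. f_tx = M·y/J = 6.028 kip/in; f_ty = M·x/J = 6.43 kip/in.
Resultant f_max = √[f_tx² + (f_v + f_ty)²] = √[6.028² + (6.047 + 6.43)²] = 13.86 kip/in.
Capacity per unit length: φr_n = 0.75 × 0.6 × 90 × (0.707 × 0.625) = 17.9 kip/in.
13.86 ≤ 17.9 → adequate.

f_max ≈ 13.9 kip/in; adequate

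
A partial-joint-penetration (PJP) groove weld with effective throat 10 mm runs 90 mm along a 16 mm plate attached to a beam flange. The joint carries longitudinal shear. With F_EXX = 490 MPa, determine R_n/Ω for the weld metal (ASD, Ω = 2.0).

Effective throat (given) t_e = 10 mm.
A_we = 10 × 90 = 900 mm².
F_nw = 0.6 F_EXX = 294 MPa.
R_n/Ω = (294 × 900) / 2.0 × 10⁻³ = 132.3 kN.

R_n/Ω ≈ 132 kN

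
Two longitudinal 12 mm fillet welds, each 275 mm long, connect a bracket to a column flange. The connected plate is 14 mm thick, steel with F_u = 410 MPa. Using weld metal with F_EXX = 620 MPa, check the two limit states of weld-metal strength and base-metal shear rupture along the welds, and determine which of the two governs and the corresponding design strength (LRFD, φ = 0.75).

φR_n ≈ 1300 kN (weld metal governs)

t_e = 0.707 × 12 = 8.484 mm; L = 550 mm.
Weld metal: φR_n = 0.75 × 0.6 × 620 × 8.484 × 550 × 10⁻³ = 1302 kN.
Base metal (shear rupture): φR_n = 0.75 × 0.6 × 410 × 14 × 550 × 10⁻³ = 1421 kN.
Governing: weld metal.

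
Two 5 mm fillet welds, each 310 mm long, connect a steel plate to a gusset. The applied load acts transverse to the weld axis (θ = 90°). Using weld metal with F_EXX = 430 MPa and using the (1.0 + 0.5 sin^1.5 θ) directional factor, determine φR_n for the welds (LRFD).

t_e = 0.707 × 5 = 3.535 mm; A_we = 3.535 × 620 = 2192 mm².
Directional factor: 1.0 + 0.5 sin^1.5(90°) = 1.5.
F_nw = 0.6 × 430 × 1.5 = 387 MPa.
φR_n = 0.75 × 387 × 2192 × 10⁻³ = 636.1 kN.

φR_n ≈ 636 kN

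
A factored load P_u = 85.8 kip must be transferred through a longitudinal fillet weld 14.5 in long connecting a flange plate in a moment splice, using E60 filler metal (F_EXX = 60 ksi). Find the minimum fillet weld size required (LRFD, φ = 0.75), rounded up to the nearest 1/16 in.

Total weld length L = 14.5 in.
Required throat t_e = P_u / (φ × 0.6 F_EXX × L) = 85.8 / (0.75 × 0.6 × 60 × 14.5) = 0.2192 in.
Required leg w = t_e / 0.707 = 0.31 in → use 5/16 in.

w = 5/16 in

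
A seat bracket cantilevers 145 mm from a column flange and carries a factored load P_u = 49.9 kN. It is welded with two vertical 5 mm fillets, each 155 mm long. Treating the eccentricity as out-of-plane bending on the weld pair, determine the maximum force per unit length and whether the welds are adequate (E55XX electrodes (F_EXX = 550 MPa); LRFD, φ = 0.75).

f_max ≈ 918 N/mm; NOT adequate

L_w = 2 × 155 = 310 mm; section modulus (unit throat) S = 2 × L²/6 = 8008 mm².
Direct shear f_v = P/L_w = 49.9×10³/310 = 161 N/mm.
Moment M = P × e = 49.9×10³ × 145 = 7235500 N·mm; bending f_b = M/S = 903.5 N/mm.
f_max = √(f_v² + f_b²) = √(161² + 903.5²) = 917.7 N/mm.
φr_n = 0.75 × 0.6 × 550 × (0.707 × 5) = 874.9 N/mm → NOT adequate.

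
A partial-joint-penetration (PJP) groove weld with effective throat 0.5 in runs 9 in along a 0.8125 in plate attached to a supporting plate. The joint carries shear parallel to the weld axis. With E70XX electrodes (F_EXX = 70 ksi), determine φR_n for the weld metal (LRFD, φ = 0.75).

Effective throat (given) t_e = 0.5 in.
A_we = 0.5 × 9 = 4.5 in².
F_nw = 0.6 F_EXX = 42 ksi.
φR_n = 0.75 × 42 × 4.5 = 141.8 kip.

φR_n ≈ 142 kip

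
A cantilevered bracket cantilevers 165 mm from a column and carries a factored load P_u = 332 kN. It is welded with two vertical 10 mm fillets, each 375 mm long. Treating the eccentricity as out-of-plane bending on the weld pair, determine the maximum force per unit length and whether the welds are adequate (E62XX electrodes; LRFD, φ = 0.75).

E62XX → F_EXX = 620 MPa.
L_w = 2 × 375 = 750 mm; section modulus (unit throat) S = 2 × L²/6 = 46880 mm².
Direct shear f_v = P/L_w = 332×10³/750 = 442.7 N/mm.
Moment M = P × e = 332×10³ × 165 = 54780000 N·mm; bending f_b = M/S = 1169 N/mm.
f_max = √(f_v² + f_b²) = √(442.7² + 1169²) = 1250 N/mm.
φr_n = 0.75 × 0.6 × 620 × (0.707 × 10) = 1973 N/mm → adequate.

f_max ≈ 1250 N/mm; adequate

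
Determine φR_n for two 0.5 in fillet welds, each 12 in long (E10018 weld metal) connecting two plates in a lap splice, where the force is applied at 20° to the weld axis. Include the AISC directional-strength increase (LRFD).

E100XX → F_EXX = 100 ksi.
t_e = 0.707 × 0.5 = 0.3535 in; A_we = 0.3535 × 24 = 8.484 in².
Directional factor: 1.0 + 0.5 sin^1.5(20°) = 1.1.
F_nw = 0.6 × 100 × 1.1 = 66 ksi.
φR_n = 0.75 × 66 × 8.484 = 420 kips.

φR_n ≈ 420 kips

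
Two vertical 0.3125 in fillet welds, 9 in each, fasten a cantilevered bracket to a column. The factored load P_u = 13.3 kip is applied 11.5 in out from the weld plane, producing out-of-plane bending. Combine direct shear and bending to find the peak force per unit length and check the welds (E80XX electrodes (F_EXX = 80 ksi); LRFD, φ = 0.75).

L_w = 2 × 9 = 18 in; section modulus (unit throat) S = 2 × L²/6 = 27 in².
Direct shear f_v = P/L_w = 13.3/18 = 0.7389 kip/in.
Moment M = P × e = 13.3 × 11.5 = 152.95 kip·in; bending f_b = M/S = 5.665 kip/in.
f_max = √(f_v² + f_b²) = √(0.7389² + 5.665²) = 5.713 kip/in.
φr_n = 0.75 × 0.6 × 80 × (0.707 × 0.3125) = 7.954 kip/in → adequate.

f_max ≈ 5.71 kip/in; adequate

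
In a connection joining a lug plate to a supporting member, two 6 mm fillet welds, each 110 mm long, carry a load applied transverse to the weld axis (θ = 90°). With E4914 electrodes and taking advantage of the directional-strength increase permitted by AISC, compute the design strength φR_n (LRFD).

E49XX → F_EXX = 490 MPa.
t_e = 0.707 × 6 = 4.242 mm; A_we = 4.242 × 220 = 933.2 mm².
Directional factor: 1.0 + 0.5 sin^1.5(90°) = 1.5.
F_nw = 0.6 × 490 × 1.5 = 441 MPa.
φR_n = 0.75 × 441 × 933.2 × 10⁻³ = 308.7 kN.

φR_n ≈ 309 kN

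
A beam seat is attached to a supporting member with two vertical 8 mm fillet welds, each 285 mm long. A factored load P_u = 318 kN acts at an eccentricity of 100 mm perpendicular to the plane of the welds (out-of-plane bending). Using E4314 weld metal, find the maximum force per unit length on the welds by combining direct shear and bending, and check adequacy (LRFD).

f_max ≈ 1300 N/mm; NOT adequate

E43XX → F_EXX = 430 MPa.
L_w = 2 × 285 = 570 mm; section modulus (unit throat) S = 2 × L²/6 = 27080 mm².
Direct shear f_v = P/L_w = 318×10³/570 = 557.9 N/mm.
Moment M = P × e = 318×10³ × 100 = 31800000 N·mm; bending f_b = M/S = 1175 N/mm.
f_max = √(f_v² + f_b²) = √(557.9² + 1175²) = 1300 N/mm.
φr_n = 0.75 × 0.6 × 430 × (0.707 × 8) = 1094 N/mm → NOT adequate.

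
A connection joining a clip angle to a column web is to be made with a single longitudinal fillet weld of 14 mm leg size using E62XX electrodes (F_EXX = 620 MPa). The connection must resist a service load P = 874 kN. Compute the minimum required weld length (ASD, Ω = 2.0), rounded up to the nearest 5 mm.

Throat t_e = 0.707 × 14 = 9.898 mm.
r_n/Ω = (0.6 × 620 × 9.898) / 2.0 = 1841 N/mm = 1.841 kN/mm.
L_req = P / (r_n/Ω) = 874 / 1.841 = 474.7 mm total.
Round up → use L = 475 mm.

L = 475 mm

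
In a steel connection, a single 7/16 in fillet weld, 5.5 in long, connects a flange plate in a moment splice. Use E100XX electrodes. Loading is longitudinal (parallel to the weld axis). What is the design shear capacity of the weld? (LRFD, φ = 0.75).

φR_n ≈ 76.6 kips

E100XX → F_EXX = 100 ksi.
Effective throat t_e = 0.707 × 0.4375 = 0.3093 in.
Total length L = 5.5 in; A_we = 0.3093 × 5.5 = 1.701 in².
F_nw = 0.6 F_EXX = 0.6 × 100 = 60 ksi.
φR_n = 0.75 × 60 × 1.701 = 76.55 kips.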